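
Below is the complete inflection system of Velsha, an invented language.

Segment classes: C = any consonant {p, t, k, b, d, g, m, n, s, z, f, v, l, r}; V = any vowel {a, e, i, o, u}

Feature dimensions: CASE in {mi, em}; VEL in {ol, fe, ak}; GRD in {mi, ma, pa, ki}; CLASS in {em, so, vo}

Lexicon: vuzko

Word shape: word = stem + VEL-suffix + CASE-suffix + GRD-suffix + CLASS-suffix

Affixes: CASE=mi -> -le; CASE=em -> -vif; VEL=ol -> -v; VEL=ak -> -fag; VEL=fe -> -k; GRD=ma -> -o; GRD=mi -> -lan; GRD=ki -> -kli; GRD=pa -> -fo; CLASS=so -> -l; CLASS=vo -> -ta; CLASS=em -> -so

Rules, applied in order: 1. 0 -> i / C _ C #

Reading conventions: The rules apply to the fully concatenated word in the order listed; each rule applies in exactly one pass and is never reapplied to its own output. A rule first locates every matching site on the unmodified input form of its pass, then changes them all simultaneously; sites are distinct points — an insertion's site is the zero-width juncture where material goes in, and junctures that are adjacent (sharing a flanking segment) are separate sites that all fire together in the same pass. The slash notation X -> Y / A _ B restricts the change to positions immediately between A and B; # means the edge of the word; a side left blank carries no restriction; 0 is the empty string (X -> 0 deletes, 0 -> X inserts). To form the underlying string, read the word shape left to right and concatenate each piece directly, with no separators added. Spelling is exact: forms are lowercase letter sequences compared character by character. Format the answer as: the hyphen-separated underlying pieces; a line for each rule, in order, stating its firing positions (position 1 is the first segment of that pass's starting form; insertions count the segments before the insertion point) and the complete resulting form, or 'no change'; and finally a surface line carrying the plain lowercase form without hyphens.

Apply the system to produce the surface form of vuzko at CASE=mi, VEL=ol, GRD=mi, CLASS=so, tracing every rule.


underlying: vuzko-v-le-lan-l
1. 0 -> i / C _ C #: inserts after position(s) 11: vuzkovlelanil
surface: vuzkovlelanil


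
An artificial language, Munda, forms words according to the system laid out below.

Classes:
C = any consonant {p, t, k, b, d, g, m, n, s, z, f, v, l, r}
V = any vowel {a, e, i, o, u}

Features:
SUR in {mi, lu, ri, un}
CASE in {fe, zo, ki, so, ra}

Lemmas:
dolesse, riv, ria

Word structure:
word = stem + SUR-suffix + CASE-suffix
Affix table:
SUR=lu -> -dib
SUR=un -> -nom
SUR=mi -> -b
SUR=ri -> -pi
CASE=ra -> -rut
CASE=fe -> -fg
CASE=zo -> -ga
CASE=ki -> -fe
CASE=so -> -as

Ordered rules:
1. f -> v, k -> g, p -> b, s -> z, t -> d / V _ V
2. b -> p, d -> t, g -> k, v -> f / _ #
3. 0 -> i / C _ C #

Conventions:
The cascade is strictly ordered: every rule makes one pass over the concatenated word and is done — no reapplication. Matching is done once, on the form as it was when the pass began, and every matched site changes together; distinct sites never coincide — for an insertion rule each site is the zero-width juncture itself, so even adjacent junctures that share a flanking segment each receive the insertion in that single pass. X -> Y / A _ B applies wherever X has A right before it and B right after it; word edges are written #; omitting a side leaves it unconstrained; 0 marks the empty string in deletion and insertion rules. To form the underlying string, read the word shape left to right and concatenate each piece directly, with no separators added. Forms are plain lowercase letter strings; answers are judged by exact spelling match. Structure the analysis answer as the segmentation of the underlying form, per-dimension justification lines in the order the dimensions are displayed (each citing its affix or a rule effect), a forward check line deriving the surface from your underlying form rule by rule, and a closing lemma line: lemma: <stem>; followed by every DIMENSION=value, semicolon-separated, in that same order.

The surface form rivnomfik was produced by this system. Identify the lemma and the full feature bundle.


underlying: riv-nom-fg
SUR=un - signalled by the affix -nom
CASE=fe - signalled by the affix -fg
check: rivnomfg -> rivnomfg -> rivnomfk -> rivnomfik
lemma: riv; SUR=un; CASE=fe


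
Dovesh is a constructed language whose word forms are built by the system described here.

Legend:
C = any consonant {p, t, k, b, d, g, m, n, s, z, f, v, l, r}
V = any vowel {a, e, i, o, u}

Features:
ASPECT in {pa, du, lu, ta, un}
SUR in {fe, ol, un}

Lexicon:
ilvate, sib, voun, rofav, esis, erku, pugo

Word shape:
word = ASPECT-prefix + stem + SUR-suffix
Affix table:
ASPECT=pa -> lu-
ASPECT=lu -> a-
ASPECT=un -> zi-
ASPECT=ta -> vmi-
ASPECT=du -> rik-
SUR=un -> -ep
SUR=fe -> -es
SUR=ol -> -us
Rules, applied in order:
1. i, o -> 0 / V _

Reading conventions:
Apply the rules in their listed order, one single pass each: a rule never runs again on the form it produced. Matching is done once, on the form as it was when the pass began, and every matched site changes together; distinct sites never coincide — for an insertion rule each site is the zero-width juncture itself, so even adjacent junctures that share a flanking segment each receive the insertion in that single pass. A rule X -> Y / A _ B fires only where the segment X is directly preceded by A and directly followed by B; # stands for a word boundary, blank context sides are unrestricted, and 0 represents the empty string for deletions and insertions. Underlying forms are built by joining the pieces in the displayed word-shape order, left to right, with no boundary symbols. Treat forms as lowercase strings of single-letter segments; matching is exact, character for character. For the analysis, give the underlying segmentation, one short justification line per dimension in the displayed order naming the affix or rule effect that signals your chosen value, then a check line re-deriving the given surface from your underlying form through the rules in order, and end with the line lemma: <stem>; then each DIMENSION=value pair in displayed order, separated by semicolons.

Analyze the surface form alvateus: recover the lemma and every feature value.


underlying: a-ilvate-us
ASPECT=lu - signalled by the affix a-
SUR=ol - signalled by the affix -us
check: ailvateus -> alvateus
lemma: ilvate; ASPECT=lu; SUR=ol


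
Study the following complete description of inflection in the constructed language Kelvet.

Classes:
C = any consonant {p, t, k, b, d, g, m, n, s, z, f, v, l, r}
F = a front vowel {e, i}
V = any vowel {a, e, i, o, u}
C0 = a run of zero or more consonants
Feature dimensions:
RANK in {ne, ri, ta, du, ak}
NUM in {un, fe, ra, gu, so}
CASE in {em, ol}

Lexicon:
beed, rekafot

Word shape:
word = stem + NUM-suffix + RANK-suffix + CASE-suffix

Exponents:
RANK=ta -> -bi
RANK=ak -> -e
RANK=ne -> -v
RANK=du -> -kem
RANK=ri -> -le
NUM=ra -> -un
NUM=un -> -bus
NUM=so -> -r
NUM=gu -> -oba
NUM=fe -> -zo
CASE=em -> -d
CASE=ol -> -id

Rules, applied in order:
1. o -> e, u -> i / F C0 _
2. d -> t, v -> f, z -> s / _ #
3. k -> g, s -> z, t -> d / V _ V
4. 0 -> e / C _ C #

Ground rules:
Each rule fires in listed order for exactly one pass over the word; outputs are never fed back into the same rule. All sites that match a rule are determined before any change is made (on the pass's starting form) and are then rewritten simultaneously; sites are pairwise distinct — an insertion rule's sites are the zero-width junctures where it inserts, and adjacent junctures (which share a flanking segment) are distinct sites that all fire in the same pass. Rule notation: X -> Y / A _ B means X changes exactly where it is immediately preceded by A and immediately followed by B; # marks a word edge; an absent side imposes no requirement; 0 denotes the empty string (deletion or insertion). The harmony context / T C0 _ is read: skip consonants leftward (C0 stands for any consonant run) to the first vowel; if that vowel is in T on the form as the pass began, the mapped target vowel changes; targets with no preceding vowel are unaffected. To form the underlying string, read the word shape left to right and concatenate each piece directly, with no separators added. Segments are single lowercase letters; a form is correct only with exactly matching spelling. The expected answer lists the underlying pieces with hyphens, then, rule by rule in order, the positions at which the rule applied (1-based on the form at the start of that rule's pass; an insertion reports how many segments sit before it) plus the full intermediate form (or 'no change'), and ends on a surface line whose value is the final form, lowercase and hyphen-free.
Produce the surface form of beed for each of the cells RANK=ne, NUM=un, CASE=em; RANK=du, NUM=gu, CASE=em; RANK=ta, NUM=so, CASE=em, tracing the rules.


cell RANK=ne, NUM=un, CASE=em:
underlying: beed-bus-v-d
1. o -> e, u -> i / F C0 _: fires at position(s) 6: beedbisvd
2. d -> t, v -> f, z -> s / _ #: fires at position(s) 9: beedbisvt
3. k -> g, s -> z, t -> d / V _ V: no change
4. 0 -> e / C _ C #: inserts after position(s) 8: beedbisvet
surface: beedbisvet

cell RANK=du, NUM=gu, CASE=em:
underlying: beed-oba-kem-d
1. o -> e, u -> i / F C0 _: fires at position(s) 5: beedebakemd
2. d -> t, v -> f, z -> s / _ #: fires at position(s) 11: beedebakemt
3. k -> g, s -> z, t -> d / V _ V: fires at position(s) 8: beedebagemt
4. 0 -> e / C _ C #: inserts after position(s) 10: beedebagemet
surface: beedebagemet

cell RANK=ta, NUM=so, CASE=em:
underlying: beed-r-bi-d
1. o -> e, u -> i / F C0 _: no change
2. d -> t, v -> f, z -> s / _ #: fires at position(s) 8: beedrbit
3. k -> g, s -> z, t -> d / V _ V: no change
4. 0 -> e / C _ C #: no change
surface: beedrbit


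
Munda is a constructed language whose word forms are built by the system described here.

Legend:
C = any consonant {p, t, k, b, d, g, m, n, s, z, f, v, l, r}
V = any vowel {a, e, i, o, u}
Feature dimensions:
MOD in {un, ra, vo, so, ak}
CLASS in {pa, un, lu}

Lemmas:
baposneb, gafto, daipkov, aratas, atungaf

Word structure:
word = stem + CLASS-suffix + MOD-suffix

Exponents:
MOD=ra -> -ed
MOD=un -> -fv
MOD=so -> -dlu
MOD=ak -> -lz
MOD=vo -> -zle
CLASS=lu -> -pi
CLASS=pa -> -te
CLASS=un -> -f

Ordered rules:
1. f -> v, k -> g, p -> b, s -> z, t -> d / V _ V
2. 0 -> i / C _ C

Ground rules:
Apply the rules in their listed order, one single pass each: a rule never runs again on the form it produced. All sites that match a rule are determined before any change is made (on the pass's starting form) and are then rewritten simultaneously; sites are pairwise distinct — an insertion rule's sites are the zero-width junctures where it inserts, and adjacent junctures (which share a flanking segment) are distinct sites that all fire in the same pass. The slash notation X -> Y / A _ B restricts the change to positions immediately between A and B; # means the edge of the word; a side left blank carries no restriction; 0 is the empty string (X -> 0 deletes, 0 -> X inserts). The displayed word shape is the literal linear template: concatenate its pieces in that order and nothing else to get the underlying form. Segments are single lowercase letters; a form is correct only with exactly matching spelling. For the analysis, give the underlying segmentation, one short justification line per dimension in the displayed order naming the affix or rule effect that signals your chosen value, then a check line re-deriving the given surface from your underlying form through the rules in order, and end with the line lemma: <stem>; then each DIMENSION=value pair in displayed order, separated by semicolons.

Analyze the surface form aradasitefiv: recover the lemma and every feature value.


underlying: aratas-te-fv
MOD=un - signalled by the affix -fv
CLASS=pa - signalled by the affix -te
check: aratastefv -> aradastefv -> aradasitefiv
lemma: aratas; MOD=un; CLASS=pa


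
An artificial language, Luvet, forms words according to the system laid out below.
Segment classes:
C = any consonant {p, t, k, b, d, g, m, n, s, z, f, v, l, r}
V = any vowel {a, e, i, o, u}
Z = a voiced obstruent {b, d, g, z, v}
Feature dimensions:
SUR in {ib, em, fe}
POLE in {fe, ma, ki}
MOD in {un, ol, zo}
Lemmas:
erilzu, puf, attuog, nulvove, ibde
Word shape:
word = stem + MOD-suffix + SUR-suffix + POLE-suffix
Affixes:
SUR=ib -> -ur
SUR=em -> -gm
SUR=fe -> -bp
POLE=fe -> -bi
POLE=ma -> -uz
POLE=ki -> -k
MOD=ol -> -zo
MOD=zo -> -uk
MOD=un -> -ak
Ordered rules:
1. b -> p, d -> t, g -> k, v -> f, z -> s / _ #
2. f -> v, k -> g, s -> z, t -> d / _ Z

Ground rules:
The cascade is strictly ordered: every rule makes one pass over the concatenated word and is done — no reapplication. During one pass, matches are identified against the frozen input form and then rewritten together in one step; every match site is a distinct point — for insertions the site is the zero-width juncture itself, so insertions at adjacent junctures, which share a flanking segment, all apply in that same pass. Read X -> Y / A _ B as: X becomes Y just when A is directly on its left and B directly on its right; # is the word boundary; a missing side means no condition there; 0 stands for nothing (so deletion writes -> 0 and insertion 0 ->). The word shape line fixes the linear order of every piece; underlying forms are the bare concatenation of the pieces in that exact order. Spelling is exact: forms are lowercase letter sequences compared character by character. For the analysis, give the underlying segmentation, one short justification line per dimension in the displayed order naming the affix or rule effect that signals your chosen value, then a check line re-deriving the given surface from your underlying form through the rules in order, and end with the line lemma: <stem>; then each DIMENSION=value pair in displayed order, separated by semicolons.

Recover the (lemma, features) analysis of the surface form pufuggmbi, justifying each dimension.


underlying: puf-uk-gm-bi
SUR=em - signalled by the affix -gm
POLE=fe - signalled by the affix -bi
MOD=zo - signalled by the affix -uk
check: pufukgmbi -> pufukgmbi -> pufuggmbi
lemma: puf; SUR=em; POLE=fe; MOD=zo


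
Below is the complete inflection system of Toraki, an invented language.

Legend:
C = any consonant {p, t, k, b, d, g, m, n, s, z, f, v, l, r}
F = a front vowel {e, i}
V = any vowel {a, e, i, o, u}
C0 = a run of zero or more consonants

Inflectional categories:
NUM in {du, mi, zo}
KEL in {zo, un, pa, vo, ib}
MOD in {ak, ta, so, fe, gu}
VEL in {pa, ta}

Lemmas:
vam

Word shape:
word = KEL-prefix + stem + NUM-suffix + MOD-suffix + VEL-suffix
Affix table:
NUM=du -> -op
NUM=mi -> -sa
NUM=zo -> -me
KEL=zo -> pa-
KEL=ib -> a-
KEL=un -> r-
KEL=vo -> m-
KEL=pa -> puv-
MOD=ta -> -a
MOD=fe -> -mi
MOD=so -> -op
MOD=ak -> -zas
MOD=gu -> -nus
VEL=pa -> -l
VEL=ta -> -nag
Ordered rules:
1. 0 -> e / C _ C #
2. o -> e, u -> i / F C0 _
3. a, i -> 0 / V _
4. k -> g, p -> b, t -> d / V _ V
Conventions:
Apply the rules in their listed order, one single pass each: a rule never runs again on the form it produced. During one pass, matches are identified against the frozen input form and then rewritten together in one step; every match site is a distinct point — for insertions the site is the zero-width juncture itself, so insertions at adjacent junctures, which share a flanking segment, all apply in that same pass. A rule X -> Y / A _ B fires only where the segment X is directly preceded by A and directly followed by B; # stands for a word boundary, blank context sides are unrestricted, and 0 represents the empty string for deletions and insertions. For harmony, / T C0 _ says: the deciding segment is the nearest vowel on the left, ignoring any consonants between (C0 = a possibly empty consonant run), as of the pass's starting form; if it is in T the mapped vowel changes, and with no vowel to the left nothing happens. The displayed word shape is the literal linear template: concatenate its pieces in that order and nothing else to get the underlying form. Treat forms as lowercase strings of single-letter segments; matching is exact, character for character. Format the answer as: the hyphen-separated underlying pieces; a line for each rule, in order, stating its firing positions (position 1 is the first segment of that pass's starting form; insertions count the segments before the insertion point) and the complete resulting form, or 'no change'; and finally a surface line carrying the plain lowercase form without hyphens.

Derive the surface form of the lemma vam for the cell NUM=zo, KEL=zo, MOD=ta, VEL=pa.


underlying: pa-vam-me-a-l
1. 0 -> e / C _ C #: no change
2. o -> e, u -> i / F C0 _: no change
3. a, i -> 0 / V _: fires at position(s) 8: pavammel
4. k -> g, p -> b, t -> d / V _ V: no change
surface: pavammel


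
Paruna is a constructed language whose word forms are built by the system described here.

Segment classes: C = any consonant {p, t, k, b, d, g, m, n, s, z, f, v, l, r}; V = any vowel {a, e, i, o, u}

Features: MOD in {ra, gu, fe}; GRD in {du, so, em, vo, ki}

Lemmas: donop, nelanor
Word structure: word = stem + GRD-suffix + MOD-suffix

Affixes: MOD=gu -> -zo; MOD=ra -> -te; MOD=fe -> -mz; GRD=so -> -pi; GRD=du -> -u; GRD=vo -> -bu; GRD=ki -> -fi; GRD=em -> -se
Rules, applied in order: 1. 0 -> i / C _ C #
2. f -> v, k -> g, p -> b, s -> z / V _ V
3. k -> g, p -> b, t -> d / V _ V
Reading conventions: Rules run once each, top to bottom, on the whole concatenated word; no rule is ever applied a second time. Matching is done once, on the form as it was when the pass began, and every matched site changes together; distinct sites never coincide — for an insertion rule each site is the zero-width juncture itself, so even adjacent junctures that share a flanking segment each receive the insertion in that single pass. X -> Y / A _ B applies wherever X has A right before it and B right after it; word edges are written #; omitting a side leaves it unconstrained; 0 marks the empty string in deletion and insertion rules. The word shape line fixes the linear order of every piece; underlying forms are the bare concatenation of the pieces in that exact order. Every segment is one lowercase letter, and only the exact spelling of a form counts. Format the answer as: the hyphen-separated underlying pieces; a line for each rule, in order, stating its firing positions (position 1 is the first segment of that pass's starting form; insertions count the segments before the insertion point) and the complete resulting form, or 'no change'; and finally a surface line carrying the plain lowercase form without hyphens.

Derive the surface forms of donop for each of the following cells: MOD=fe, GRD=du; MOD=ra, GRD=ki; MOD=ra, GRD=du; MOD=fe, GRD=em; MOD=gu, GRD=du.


cell MOD=fe, GRD=du:
underlying: donop-u-mz
1. 0 -> i / C _ C #: inserts after position(s) 7: donopumiz
2. f -> v, k -> g, p -> b, s -> z / V _ V: fires at position(s) 5: donobumiz
3. k -> g, p -> b, t -> d / V _ V: no change
surface: donobumiz

cell MOD=ra, GRD=ki:
underlying: donop-fi-te
1. 0 -> i / C _ C #: no change
2. f -> v, k -> g, p -> b, s -> z / V _ V: no change
3. k -> g, p -> b, t -> d / V _ V: fires at position(s) 8: donopfide
surface: donopfide

cell MOD=ra, GRD=du:
underlying: donop-u-te
1. 0 -> i / C _ C #: no change
2. f -> v, k -> g, p -> b, s -> z / V _ V: fires at position(s) 5: donobute
3. k -> g, p -> b, t -> d / V _ V: fires at position(s) 7: donobude
surface: donobude

cell MOD=fe, GRD=em:
underlying: donop-se-mz
1. 0 -> i / C _ C #: inserts after position(s) 8: donopsemiz
2. f -> v, k -> g, p -> b, s -> z / V _ V: no change
3. k -> g, p -> b, t -> d / V _ V: no change
surface: donopsemiz

cell MOD=gu, GRD=du:
underlying: donop-u-zo
1. 0 -> i / C _ C #: no change
2. f -> v, k -> g, p -> b, s -> z / V _ V: fires at position(s) 5: donobuzo
3. k -> g, p -> b, t -> d / V _ V: no change
surface: donobuzo


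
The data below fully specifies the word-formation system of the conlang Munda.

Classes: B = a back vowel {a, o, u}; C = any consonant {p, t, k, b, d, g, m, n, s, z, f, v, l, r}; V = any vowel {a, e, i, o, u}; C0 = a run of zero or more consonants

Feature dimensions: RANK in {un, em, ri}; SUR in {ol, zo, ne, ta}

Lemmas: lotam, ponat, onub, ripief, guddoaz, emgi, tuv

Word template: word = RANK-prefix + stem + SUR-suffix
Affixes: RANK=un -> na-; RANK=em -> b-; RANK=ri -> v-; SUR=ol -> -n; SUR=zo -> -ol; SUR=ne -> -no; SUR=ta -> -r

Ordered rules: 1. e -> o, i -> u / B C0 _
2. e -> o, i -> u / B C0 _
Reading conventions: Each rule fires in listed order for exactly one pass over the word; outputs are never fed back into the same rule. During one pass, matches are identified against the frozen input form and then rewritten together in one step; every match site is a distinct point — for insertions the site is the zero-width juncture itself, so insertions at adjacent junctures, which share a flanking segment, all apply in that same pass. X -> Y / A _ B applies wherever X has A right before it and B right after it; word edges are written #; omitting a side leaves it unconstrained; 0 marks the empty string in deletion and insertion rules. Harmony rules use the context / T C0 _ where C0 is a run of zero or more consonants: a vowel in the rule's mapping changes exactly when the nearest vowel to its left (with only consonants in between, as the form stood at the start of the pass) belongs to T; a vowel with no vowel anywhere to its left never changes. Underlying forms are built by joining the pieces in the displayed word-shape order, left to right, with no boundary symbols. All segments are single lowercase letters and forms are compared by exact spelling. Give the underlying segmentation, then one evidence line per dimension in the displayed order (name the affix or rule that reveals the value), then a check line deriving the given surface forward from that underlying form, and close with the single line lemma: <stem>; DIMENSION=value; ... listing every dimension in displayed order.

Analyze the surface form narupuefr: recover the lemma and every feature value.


underlying: na-ripief-r
RANK=un - signalled by the affix na-
SUR=ta - signalled by the affix -r
check: naripiefr -> narupiefr -> narupuefr
lemma: ripief; RANK=un; SUR=ta


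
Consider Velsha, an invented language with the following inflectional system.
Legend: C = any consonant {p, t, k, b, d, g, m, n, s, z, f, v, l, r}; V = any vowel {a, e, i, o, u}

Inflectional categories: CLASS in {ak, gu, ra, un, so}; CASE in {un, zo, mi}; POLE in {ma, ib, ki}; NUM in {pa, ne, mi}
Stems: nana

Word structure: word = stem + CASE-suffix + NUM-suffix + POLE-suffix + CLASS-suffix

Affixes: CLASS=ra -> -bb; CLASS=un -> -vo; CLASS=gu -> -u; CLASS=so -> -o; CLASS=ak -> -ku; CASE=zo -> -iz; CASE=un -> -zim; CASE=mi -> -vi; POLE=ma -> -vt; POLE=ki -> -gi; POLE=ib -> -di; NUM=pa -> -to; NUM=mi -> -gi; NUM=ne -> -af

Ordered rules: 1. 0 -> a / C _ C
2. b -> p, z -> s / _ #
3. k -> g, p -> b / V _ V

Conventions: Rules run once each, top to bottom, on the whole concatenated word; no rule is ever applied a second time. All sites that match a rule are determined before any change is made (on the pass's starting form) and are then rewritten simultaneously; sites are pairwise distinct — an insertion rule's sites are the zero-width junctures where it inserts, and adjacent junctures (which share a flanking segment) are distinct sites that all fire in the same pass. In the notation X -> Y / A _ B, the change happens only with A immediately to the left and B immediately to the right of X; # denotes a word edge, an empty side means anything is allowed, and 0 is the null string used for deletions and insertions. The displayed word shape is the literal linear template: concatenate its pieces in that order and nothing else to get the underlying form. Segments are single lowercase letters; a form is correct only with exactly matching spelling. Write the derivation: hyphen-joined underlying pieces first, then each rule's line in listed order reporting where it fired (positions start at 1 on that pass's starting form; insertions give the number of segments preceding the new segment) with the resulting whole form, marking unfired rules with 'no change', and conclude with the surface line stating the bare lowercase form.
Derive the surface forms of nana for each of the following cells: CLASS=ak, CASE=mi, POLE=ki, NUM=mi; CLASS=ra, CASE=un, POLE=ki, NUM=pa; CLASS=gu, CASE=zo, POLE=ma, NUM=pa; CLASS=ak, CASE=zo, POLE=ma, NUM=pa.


cell CLASS=ak, CASE=mi, POLE=ki, NUM=mi:
underlying: nana-vi-gi-gi-ku
1. 0 -> a / C _ C: no change
2. b -> p, z -> s / _ #: no change
3. k -> g, p -> b / V _ V: fires at position(s) 11: nanavigigigu
surface: nanavigigigu

cell CLASS=ra, CASE=un, POLE=ki, NUM=pa:
underlying: nana-zim-to-gi-bb
1. 0 -> a / C _ C: inserts after position(s) 7, 12: nanazimatogibab
2. b -> p, z -> s / _ #: fires at position(s) 15: nanazimatogibap
3. k -> g, p -> b / V _ V: no change
surface: nanazimatogibap

cell CLASS=gu, CASE=zo, POLE=ma, NUM=pa:
underlying: nana-iz-to-vt-u
1. 0 -> a / C _ C: inserts after position(s) 6, 9: nanaizatovatu
2. b -> p, z -> s / _ #: no change
3. k -> g, p -> b / V _ V: no change
surface: nanaizatovatu

cell CLASS=ak, CASE=zo, POLE=ma, NUM=pa:
underlying: nana-iz-to-vt-ku
1. 0 -> a / C _ C: inserts after position(s) 6, 9, 10: nanaizatovataku
2. b -> p, z -> s / _ #: no change
3. k -> g, p -> b / V _ V: fires at position(s) 14: nanaizatovatagu
surface: nanaizatovatagu


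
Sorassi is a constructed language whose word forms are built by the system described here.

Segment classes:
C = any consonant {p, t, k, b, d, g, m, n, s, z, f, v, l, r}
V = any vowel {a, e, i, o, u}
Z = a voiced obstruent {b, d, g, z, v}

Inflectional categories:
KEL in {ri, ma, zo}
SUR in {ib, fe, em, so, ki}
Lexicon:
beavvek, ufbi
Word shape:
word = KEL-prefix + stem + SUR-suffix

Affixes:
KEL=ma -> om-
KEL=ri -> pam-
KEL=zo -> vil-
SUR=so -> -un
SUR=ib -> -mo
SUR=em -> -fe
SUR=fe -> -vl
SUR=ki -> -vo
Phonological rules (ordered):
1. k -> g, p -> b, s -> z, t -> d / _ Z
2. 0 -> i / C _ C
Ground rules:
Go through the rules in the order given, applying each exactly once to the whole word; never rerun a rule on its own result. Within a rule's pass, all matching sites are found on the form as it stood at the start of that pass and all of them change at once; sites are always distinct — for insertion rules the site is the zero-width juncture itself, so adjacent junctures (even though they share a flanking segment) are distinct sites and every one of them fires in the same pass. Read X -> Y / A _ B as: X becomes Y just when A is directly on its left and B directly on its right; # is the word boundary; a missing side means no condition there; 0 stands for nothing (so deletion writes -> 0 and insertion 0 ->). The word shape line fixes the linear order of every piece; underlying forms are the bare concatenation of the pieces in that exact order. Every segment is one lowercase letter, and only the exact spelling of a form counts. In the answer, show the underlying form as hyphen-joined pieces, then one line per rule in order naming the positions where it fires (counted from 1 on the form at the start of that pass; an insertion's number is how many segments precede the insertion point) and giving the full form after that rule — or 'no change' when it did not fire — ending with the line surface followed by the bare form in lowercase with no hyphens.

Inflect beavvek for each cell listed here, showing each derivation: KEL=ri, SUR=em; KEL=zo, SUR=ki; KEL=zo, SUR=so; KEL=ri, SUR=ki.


cell KEL=ri, SUR=em:
underlying: pam-beavvek-fe
1. k -> g, p -> b, s -> z, t -> d / _ Z: no change
2. 0 -> i / C _ C: inserts after position(s) 3, 7, 10: pamibeavivekife
surface: pamibeavivekife

cell KEL=zo, SUR=ki:
underlying: vil-beavvek-vo
1. k -> g, p -> b, s -> z, t -> d / _ Z: fires at position(s) 10: vilbeavvegvo
2. 0 -> i / C _ C: inserts after position(s) 3, 7, 10: vilibeavivegivo
surface: vilibeavivegivo

cell KEL=zo, SUR=so:
underlying: vil-beavvek-un
1. k -> g, p -> b, s -> z, t -> d / _ Z: no change
2. 0 -> i / C _ C: inserts after position(s) 3, 7: vilibeavivekun
surface: vilibeavivekun

cell KEL=ri, SUR=ki:
underlying: pam-beavvek-vo
1. k -> g, p -> b, s -> z, t -> d / _ Z: fires at position(s) 10: pambeavvegvo
2. 0 -> i / C _ C: inserts after position(s) 3, 7, 10: pamibeavivegivo
surface: pamibeavivegivo


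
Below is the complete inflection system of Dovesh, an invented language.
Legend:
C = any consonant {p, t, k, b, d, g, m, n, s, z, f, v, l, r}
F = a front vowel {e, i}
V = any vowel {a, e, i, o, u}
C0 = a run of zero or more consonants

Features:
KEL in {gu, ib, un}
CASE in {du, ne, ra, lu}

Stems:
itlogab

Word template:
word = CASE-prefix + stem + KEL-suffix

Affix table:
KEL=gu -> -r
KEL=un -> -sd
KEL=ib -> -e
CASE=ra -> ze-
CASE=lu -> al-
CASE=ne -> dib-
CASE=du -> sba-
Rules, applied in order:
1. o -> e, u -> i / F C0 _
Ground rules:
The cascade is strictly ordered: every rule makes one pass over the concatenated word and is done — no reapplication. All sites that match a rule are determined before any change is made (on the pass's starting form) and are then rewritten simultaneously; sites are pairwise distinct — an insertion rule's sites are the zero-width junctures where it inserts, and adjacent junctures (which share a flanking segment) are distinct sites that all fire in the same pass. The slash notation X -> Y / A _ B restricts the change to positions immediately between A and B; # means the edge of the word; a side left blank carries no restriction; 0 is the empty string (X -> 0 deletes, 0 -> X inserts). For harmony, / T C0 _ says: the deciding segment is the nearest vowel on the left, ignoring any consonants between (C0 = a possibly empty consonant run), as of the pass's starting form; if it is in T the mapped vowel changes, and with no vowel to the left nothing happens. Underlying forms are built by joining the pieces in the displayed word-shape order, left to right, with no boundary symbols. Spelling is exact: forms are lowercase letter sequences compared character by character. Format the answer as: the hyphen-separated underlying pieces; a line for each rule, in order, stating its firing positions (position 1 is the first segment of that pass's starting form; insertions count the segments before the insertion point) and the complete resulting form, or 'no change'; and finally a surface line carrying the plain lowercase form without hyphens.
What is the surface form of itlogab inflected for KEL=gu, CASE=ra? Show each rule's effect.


underlying: ze-itlogab-r
1. o -> e, u -> i / F C0 _: fires at position(s) 6: zeitlegabr
surface: zeitlegabr


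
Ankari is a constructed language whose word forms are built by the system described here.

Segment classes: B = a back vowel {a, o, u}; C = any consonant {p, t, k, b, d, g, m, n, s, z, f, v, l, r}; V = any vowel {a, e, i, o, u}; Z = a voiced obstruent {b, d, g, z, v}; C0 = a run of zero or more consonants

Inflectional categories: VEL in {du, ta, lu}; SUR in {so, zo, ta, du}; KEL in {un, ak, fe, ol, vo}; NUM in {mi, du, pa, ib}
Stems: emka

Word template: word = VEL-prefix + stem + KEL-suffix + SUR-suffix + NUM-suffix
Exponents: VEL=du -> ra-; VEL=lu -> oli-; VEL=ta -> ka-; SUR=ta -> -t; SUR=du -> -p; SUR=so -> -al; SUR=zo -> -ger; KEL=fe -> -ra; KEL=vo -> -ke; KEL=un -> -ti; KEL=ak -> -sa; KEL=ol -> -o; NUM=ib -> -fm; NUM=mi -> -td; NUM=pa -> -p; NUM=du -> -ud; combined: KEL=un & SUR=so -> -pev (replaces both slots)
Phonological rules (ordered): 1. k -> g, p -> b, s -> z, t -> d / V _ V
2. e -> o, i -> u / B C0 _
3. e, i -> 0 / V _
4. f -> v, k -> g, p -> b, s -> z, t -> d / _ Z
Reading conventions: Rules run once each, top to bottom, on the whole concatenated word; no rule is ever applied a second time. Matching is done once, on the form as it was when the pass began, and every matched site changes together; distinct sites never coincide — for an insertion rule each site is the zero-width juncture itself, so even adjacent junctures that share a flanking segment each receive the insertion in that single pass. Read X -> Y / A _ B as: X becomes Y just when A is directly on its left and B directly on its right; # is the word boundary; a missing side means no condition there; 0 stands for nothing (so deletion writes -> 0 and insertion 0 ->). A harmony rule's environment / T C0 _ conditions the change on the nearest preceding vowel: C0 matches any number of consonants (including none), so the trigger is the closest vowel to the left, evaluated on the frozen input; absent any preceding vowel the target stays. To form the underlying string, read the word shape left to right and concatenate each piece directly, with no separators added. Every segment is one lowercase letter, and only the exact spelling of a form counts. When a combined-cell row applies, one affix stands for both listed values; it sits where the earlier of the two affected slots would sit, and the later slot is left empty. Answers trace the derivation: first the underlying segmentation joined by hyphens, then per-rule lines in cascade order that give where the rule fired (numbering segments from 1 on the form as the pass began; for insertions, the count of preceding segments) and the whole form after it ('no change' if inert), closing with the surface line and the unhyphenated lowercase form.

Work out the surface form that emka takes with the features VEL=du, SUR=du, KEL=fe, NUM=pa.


underlying: ra-emka-ra-p-p
1. k -> g, p -> b, s -> z, t -> d / V _ V: no change
2. e -> o, i -> u / B C0 _: fires at position(s) 3: raomkarapp
3. e, i -> 0 / V _: no change
4. f -> v, k -> g, p -> b, s -> z, t -> d / _ Z: no change
surface: raomkarapp


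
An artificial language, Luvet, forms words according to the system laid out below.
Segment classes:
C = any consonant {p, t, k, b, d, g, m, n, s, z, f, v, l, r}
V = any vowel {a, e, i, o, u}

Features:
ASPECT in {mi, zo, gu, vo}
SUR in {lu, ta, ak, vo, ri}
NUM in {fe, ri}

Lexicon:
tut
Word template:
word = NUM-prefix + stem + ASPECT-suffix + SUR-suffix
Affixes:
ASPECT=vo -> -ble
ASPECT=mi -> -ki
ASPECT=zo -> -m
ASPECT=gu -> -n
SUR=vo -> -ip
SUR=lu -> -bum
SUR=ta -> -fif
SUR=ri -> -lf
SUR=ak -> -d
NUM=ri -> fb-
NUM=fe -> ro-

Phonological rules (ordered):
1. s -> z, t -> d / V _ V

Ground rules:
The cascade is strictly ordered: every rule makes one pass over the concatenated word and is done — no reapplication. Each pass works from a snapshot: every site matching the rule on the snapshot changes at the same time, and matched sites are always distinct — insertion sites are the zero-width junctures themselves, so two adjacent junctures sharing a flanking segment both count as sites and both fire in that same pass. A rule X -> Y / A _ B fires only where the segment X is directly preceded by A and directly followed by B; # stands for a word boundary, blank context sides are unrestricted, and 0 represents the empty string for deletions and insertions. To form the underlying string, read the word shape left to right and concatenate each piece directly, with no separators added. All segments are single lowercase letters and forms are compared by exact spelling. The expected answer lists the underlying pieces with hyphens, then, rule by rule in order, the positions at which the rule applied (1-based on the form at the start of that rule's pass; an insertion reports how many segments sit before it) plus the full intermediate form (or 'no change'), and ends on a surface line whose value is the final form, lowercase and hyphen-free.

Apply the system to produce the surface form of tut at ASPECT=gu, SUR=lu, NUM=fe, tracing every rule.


underlying: ro-tut-n-bum
1. s -> z, t -> d / V _ V: fires at position(s) 3: rodutnbum
surface: rodutnbum


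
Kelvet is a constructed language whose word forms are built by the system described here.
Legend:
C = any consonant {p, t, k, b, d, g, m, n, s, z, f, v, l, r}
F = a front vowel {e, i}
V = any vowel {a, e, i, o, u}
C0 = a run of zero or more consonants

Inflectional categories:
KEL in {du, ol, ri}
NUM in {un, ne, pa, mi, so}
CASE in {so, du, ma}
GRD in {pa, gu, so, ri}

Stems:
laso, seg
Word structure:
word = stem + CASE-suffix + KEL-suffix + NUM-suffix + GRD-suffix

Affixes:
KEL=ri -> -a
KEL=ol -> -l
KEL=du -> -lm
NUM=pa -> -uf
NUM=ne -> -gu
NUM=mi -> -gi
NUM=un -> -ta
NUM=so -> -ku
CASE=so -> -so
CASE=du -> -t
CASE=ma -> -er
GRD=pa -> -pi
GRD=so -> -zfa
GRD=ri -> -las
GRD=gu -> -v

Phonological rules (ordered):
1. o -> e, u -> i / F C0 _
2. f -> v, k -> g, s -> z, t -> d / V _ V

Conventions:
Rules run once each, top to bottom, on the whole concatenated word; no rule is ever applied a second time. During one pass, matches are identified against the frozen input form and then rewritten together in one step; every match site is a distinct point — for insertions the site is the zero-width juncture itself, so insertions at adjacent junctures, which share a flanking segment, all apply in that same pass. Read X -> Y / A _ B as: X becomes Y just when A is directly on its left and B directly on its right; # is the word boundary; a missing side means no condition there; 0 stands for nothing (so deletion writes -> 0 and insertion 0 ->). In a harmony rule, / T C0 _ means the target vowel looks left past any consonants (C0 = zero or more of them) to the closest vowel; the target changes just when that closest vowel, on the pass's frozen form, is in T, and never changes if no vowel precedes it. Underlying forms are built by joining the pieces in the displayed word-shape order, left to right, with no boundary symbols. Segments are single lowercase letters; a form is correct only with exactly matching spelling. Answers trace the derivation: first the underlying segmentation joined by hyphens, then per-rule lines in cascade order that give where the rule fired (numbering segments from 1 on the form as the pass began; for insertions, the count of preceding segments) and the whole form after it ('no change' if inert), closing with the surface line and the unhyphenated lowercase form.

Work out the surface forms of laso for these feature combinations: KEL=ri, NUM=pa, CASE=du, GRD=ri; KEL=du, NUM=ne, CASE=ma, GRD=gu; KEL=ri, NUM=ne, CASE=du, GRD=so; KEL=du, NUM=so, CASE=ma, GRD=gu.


cell KEL=ri, NUM=pa, CASE=du, GRD=ri:
underlying: laso-t-a-uf-las
1. o -> e, u -> i / F C0 _: no change
2. f -> v, k -> g, s -> z, t -> d / V _ V: fires at position(s) 3, 5: lazodauflas
surface: lazodauflas

cell KEL=du, NUM=ne, CASE=ma, GRD=gu:
underlying: laso-er-lm-gu-v
1. o -> e, u -> i / F C0 _: fires at position(s) 10: lasoerlmgiv
2. f -> v, k -> g, s -> z, t -> d / V _ V: fires at position(s) 3: lazoerlmgiv
surface: lazoerlmgiv

cell KEL=ri, NUM=ne, CASE=du, GRD=so:
underlying: laso-t-a-gu-zfa
1. o -> e, u -> i / F C0 _: no change
2. f -> v, k -> g, s -> z, t -> d / V _ V: fires at position(s) 3, 5: lazodaguzfa
surface: lazodaguzfa

cell KEL=du, NUM=so, CASE=ma, GRD=gu:
underlying: laso-er-lm-ku-v
1. o -> e, u -> i / F C0 _: fires at position(s) 10: lasoerlmkiv
2. f -> v, k -> g, s -> z, t -> d / V _ V: fires at position(s) 3: lazoerlmkiv
surface: lazoerlmkiv


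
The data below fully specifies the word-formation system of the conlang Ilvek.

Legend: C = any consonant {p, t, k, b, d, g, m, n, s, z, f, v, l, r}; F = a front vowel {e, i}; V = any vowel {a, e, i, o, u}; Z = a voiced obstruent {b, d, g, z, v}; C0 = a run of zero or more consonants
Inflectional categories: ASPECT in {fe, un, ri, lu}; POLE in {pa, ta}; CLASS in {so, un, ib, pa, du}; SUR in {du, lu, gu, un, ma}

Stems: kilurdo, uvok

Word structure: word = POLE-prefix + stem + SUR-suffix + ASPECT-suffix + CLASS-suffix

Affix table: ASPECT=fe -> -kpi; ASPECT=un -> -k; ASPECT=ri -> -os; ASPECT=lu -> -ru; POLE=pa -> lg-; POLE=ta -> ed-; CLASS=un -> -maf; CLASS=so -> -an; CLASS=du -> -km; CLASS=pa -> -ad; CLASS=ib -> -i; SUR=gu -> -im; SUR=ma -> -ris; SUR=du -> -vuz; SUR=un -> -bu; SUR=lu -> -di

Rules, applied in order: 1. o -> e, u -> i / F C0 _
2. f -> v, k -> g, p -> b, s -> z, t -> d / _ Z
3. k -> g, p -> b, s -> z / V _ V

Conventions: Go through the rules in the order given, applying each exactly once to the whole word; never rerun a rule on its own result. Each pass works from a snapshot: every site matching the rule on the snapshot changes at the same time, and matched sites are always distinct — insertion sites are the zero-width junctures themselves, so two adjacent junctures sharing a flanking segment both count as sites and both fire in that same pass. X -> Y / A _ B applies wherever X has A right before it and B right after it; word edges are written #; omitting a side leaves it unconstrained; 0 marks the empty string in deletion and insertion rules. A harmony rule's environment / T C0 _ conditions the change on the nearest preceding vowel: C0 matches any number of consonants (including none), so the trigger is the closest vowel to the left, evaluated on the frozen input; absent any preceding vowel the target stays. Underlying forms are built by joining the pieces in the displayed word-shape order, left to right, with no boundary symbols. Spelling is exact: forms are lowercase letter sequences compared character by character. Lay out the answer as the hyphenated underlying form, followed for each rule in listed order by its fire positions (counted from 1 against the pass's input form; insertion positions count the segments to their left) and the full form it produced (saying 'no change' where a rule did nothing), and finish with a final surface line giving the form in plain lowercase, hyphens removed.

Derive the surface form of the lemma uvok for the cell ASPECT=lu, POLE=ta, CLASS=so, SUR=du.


underlying: ed-uvok-vuz-ru-an
1. o -> e, u -> i / F C0 _: fires at position(s) 3: edivokvuzruan
2. f -> v, k -> g, p -> b, s -> z, t -> d / _ Z: fires at position(s) 6: edivogvuzruan
3. k -> g, p -> b, s -> z / V _ V: no change
surface: edivogvuzruan
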